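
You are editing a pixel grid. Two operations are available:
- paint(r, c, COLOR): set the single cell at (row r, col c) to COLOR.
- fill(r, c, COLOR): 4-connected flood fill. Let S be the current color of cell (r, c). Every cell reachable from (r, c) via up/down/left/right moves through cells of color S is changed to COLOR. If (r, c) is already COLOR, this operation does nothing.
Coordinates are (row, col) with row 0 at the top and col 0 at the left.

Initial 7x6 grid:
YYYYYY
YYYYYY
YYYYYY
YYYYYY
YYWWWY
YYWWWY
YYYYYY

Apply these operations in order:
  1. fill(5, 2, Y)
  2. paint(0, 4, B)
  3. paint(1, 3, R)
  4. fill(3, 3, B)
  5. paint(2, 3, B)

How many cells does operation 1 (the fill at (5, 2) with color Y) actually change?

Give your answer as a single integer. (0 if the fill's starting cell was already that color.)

Answer: 6

Derivation:
After op 1 fill(5,2,Y) [6 cells changed]:
YYYYYY
YYYYYY
YYYYYY
YYYYYY
YYYYYY
YYYYYY
YYYYYY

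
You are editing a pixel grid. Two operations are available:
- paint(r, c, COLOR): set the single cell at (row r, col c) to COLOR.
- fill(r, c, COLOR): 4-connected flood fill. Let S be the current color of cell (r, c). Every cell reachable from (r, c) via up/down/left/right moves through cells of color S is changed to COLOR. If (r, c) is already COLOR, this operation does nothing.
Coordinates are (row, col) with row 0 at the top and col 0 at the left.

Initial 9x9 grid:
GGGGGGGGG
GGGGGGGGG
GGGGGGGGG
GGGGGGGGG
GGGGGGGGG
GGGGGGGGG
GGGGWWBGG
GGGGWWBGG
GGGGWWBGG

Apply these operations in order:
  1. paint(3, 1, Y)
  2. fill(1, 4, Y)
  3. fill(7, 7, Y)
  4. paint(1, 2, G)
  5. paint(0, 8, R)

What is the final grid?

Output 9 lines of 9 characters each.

Answer: YYYYYYYYR
YYGYYYYYY
YYYYYYYYY
YYYYYYYYY
YYYYYYYYY
YYYYYYYYY
YYYYWWBYY
YYYYWWBYY
YYYYWWBYY

Derivation:
After op 1 paint(3,1,Y):
GGGGGGGGG
GGGGGGGGG
GGGGGGGGG
GYGGGGGGG
GGGGGGGGG
GGGGGGGGG
GGGGWWBGG
GGGGWWBGG
GGGGWWBGG
After op 2 fill(1,4,Y) [71 cells changed]:
YYYYYYYYY
YYYYYYYYY
YYYYYYYYY
YYYYYYYYY
YYYYYYYYY
YYYYYYYYY
YYYYWWBYY
YYYYWWBYY
YYYYWWBYY
After op 3 fill(7,7,Y) [0 cells changed]:
YYYYYYYYY
YYYYYYYYY
YYYYYYYYY
YYYYYYYYY
YYYYYYYYY
YYYYYYYYY
YYYYWWBYY
YYYYWWBYY
YYYYWWBYY
After op 4 paint(1,2,G):
YYYYYYYYY
YYGYYYYYY
YYYYYYYYY
YYYYYYYYY
YYYYYYYYY
YYYYYYYYY
YYYYWWBYY
YYYYWWBYY
YYYYWWBYY
After op 5 paint(0,8,R):
YYYYYYYYR
YYGYYYYYY
YYYYYYYYY
YYYYYYYYY
YYYYYYYYY
YYYYYYYYY
YYYYWWBYY
YYYYWWBYY
YYYYWWBYY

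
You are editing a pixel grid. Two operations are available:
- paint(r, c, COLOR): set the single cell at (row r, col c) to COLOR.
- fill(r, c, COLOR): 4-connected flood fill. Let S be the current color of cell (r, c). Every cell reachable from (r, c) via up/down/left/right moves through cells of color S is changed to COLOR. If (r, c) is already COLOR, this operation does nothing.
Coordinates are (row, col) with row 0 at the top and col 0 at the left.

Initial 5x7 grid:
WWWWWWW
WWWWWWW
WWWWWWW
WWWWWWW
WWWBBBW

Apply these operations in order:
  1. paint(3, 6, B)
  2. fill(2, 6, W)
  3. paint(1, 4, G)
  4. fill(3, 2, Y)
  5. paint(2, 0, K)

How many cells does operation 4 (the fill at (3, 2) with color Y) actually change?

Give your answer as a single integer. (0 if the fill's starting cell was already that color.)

After op 1 paint(3,6,B):
WWWWWWW
WWWWWWW
WWWWWWW
WWWWWWB
WWWBBBW
After op 2 fill(2,6,W) [0 cells changed]:
WWWWWWW
WWWWWWW
WWWWWWW
WWWWWWB
WWWBBBW
After op 3 paint(1,4,G):
WWWWWWW
WWWWGWW
WWWWWWW
WWWWWWB
WWWBBBW
After op 4 fill(3,2,Y) [29 cells changed]:
YYYYYYY
YYYYGYY
YYYYYYY
YYYYYYB
YYYBBBW

Answer: 29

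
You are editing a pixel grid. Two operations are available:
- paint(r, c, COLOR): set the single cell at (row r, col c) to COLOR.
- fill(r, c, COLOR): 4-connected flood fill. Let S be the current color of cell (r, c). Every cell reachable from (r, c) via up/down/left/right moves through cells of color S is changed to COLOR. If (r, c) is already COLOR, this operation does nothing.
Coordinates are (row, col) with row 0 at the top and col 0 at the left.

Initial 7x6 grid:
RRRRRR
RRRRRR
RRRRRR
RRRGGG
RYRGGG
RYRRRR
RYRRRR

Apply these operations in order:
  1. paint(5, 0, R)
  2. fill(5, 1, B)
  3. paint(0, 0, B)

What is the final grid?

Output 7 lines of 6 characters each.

After op 1 paint(5,0,R):
RRRRRR
RRRRRR
RRRRRR
RRRGGG
RYRGGG
RYRRRR
RYRRRR
After op 2 fill(5,1,B) [3 cells changed]:
RRRRRR
RRRRRR
RRRRRR
RRRGGG
RBRGGG
RBRRRR
RBRRRR
After op 3 paint(0,0,B):
BRRRRR
RRRRRR
RRRRRR
RRRGGG
RBRGGG
RBRRRR
RBRRRR

Answer: BRRRRR
RRRRRR
RRRRRR
RRRGGG
RBRGGG
RBRRRR
RBRRRR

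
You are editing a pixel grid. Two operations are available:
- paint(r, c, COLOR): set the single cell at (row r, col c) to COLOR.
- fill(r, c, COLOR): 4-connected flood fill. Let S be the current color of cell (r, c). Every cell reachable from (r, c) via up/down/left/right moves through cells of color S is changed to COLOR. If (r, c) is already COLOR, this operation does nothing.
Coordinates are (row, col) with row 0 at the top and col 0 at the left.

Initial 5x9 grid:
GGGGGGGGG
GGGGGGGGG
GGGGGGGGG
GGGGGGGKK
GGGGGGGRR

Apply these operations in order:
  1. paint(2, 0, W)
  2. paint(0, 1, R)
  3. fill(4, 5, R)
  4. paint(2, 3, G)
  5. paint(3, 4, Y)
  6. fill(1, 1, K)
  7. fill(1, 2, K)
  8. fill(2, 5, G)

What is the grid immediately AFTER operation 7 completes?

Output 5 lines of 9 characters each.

Answer: KKKKKKKKK
KKKKKKKKK
WKKGKKKKK
KKKKYKKKK
KKKKKKKKK

Derivation:
After op 1 paint(2,0,W):
GGGGGGGGG
GGGGGGGGG
WGGGGGGGG
GGGGGGGKK
GGGGGGGRR
After op 2 paint(0,1,R):
GRGGGGGGG
GGGGGGGGG
WGGGGGGGG
GGGGGGGKK
GGGGGGGRR
After op 3 fill(4,5,R) [39 cells changed]:
RRRRRRRRR
RRRRRRRRR
WRRRRRRRR
RRRRRRRKK
RRRRRRRRR
After op 4 paint(2,3,G):
RRRRRRRRR
RRRRRRRRR
WRRGRRRRR
RRRRRRRKK
RRRRRRRRR
After op 5 paint(3,4,Y):
RRRRRRRRR
RRRRRRRRR
WRRGRRRRR
RRRRYRRKK
RRRRRRRRR
After op 6 fill(1,1,K) [40 cells changed]:
KKKKKKKKK
KKKKKKKKK
WKKGKKKKK
KKKKYKKKK
KKKKKKKKK
After op 7 fill(1,2,K) [0 cells changed]:
KKKKKKKKK
KKKKKKKKK
WKKGKKKKK
KKKKYKKKK
KKKKKKKKK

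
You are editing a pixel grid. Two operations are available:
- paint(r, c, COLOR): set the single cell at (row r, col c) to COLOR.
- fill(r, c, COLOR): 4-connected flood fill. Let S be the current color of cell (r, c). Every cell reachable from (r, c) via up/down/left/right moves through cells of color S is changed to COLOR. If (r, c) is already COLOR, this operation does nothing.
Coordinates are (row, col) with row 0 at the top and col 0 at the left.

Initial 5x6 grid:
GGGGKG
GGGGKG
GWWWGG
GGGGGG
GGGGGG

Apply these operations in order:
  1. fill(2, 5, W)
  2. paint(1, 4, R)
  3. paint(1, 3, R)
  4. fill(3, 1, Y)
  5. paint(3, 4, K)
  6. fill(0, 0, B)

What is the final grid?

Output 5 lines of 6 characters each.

After op 1 fill(2,5,W) [25 cells changed]:
WWWWKW
WWWWKW
WWWWWW
WWWWWW
WWWWWW
After op 2 paint(1,4,R):
WWWWKW
WWWWRW
WWWWWW
WWWWWW
WWWWWW
After op 3 paint(1,3,R):
WWWWKW
WWWRRW
WWWWWW
WWWWWW
WWWWWW
After op 4 fill(3,1,Y) [27 cells changed]:
YYYYKY
YYYRRY
YYYYYY
YYYYYY
YYYYYY
After op 5 paint(3,4,K):
YYYYKY
YYYRRY
YYYYYY
YYYYKY
YYYYYY
After op 6 fill(0,0,B) [26 cells changed]:
BBBBKB
BBBRRB
BBBBBB
BBBBKB
BBBBBB

Answer: BBBBKB
BBBRRB
BBBBBB
BBBBKB
BBBBBB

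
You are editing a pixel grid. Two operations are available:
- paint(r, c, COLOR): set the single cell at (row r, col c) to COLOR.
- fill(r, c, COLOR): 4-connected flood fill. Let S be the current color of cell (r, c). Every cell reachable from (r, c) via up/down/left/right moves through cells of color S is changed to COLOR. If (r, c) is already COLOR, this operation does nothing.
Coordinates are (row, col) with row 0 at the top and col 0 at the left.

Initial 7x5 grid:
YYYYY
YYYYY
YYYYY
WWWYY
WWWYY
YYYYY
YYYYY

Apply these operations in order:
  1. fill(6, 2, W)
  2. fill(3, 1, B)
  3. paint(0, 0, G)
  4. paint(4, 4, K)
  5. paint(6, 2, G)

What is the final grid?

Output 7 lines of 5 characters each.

After op 1 fill(6,2,W) [29 cells changed]:
WWWWW
WWWWW
WWWWW
WWWWW
WWWWW
WWWWW
WWWWW
After op 2 fill(3,1,B) [35 cells changed]:
BBBBB
BBBBB
BBBBB
BBBBB
BBBBB
BBBBB
BBBBB
After op 3 paint(0,0,G):
GBBBB
BBBBB
BBBBB
BBBBB
BBBBB
BBBBB
BBBBB
After op 4 paint(4,4,K):
GBBBB
BBBBB
BBBBB
BBBBB
BBBBK
BBBBB
BBBBB
After op 5 paint(6,2,G):
GBBBB
BBBBB
BBBBB
BBBBB
BBBBK
BBBBB
BBGBB

Answer: GBBBB
BBBBB
BBBBB
BBBBB
BBBBK
BBBBB
BBGBB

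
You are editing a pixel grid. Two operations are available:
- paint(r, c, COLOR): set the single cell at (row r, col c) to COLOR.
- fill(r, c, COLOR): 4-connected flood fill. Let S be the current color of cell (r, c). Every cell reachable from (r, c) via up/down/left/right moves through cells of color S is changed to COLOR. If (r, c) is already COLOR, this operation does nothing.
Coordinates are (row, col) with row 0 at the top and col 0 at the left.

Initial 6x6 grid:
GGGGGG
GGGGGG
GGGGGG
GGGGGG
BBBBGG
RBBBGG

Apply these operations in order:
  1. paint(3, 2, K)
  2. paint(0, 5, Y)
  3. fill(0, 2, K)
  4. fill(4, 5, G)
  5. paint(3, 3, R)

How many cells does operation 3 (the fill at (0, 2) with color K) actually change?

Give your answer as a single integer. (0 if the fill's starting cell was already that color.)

Answer: 26

Derivation:
After op 1 paint(3,2,K):
GGGGGG
GGGGGG
GGGGGG
GGKGGG
BBBBGG
RBBBGG
After op 2 paint(0,5,Y):
GGGGGY
GGGGGG
GGGGGG
GGKGGG
BBBBGG
RBBBGG
After op 3 fill(0,2,K) [26 cells changed]:
KKKKKY
KKKKKK
KKKKKK
KKKKKK
BBBBKK
RBBBKK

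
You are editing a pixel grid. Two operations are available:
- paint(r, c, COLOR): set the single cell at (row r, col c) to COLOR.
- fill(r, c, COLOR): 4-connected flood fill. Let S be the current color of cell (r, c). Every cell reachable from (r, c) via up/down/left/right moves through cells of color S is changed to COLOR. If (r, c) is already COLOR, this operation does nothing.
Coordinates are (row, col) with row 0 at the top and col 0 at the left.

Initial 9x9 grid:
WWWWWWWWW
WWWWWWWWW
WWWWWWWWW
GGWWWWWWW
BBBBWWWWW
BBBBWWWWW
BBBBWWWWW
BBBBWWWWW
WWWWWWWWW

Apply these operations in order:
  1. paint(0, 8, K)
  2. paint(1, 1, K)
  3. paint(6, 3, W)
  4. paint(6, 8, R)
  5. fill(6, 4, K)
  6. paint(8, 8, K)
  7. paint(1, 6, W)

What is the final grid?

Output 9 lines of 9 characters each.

Answer: KKKKKKKKK
KKKKKKWKK
KKKKKKKKK
GGKKKKKKK
BBBBKKKKK
BBBBKKKKK
BBBKKKKKR
BBBBKKKKK
KKKKKKKKK

Derivation:
After op 1 paint(0,8,K):
WWWWWWWWK
WWWWWWWWW
WWWWWWWWW
GGWWWWWWW
BBBBWWWWW
BBBBWWWWW
BBBBWWWWW
BBBBWWWWW
WWWWWWWWW
After op 2 paint(1,1,K):
WWWWWWWWK
WKWWWWWWW
WWWWWWWWW
GGWWWWWWW
BBBBWWWWW
BBBBWWWWW
BBBBWWWWW
BBBBWWWWW
WWWWWWWWW
After op 3 paint(6,3,W):
WWWWWWWWK
WKWWWWWWW
WWWWWWWWW
GGWWWWWWW
BBBBWWWWW
BBBBWWWWW
BBBWWWWWW
BBBBWWWWW
WWWWWWWWW
After op 4 paint(6,8,R):
WWWWWWWWK
WKWWWWWWW
WWWWWWWWW
GGWWWWWWW
BBBBWWWWW
BBBBWWWWW
BBBWWWWWR
BBBBWWWWW
WWWWWWWWW
After op 5 fill(6,4,K) [61 cells changed]:
KKKKKKKKK
KKKKKKKKK
KKKKKKKKK
GGKKKKKKK
BBBBKKKKK
BBBBKKKKK
BBBKKKKKR
BBBBKKKKK
KKKKKKKKK
After op 6 paint(8,8,K):
KKKKKKKKK
KKKKKKKKK
KKKKKKKKK
GGKKKKKKK
BBBBKKKKK
BBBBKKKKK
BBBKKKKKR
BBBBKKKKK
KKKKKKKKK
After op 7 paint(1,6,W):
KKKKKKKKK
KKKKKKWKK
KKKKKKKKK
GGKKKKKKK
BBBBKKKKK
BBBBKKKKK
BBBKKKKKR
BBBBKKKKK
KKKKKKKKK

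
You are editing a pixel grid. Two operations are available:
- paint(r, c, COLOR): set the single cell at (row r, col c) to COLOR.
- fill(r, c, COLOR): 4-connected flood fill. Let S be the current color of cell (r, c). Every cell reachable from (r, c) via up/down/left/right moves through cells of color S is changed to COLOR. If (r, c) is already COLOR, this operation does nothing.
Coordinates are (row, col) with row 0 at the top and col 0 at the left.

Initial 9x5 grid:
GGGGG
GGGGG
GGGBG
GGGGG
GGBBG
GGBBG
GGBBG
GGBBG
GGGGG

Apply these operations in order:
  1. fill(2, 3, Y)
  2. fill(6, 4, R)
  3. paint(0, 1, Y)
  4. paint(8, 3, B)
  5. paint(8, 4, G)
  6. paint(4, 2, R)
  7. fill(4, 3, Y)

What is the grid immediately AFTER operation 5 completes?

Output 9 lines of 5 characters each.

After op 1 fill(2,3,Y) [1 cells changed]:
GGGGG
GGGGG
GGGYG
GGGGG
GGBBG
GGBBG
GGBBG
GGBBG
GGGGG
After op 2 fill(6,4,R) [36 cells changed]:
RRRRR
RRRRR
RRRYR
RRRRR
RRBBR
RRBBR
RRBBR
RRBBR
RRRRR
After op 3 paint(0,1,Y):
RYRRR
RRRRR
RRRYR
RRRRR
RRBBR
RRBBR
RRBBR
RRBBR
RRRRR
After op 4 paint(8,3,B):
RYRRR
RRRRR
RRRYR
RRRRR
RRBBR
RRBBR
RRBBR
RRBBR
RRRBR
After op 5 paint(8,4,G):
RYRRR
RRRRR
RRRYR
RRRRR
RRBBR
RRBBR
RRBBR
RRBBR
RRRBG

Answer: RYRRR
RRRRR
RRRYR
RRRRR
RRBBR
RRBBR
RRBBR
RRBBR
RRRBG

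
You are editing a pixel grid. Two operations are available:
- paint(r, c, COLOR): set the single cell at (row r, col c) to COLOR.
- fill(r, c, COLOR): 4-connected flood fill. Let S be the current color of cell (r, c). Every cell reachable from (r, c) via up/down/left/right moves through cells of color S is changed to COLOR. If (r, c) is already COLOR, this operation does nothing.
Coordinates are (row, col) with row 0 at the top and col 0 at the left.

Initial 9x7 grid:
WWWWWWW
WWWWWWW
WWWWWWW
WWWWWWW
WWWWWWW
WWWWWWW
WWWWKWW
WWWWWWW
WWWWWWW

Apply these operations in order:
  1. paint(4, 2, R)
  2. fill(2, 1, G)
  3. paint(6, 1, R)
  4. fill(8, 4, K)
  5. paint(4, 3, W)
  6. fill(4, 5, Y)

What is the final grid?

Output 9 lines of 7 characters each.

After op 1 paint(4,2,R):
WWWWWWW
WWWWWWW
WWWWWWW
WWWWWWW
WWRWWWW
WWWWWWW
WWWWKWW
WWWWWWW
WWWWWWW
After op 2 fill(2,1,G) [61 cells changed]:
GGGGGGG
GGGGGGG
GGGGGGG
GGGGGGG
GGRGGGG
GGGGGGG
GGGGKGG
GGGGGGG
GGGGGGG
After op 3 paint(6,1,R):
GGGGGGG
GGGGGGG
GGGGGGG
GGGGGGG
GGRGGGG
GGGGGGG
GRGGKGG
GGGGGGG
GGGGGGG
After op 4 fill(8,4,K) [60 cells changed]:
KKKKKKK
KKKKKKK
KKKKKKK
KKKKKKK
KKRKKKK
KKKKKKK
KRKKKKK
KKKKKKK
KKKKKKK
After op 5 paint(4,3,W):
KKKKKKK
KKKKKKK
KKKKKKK
KKKKKKK
KKRWKKK
KKKKKKK
KRKKKKK
KKKKKKK
KKKKKKK
After op 6 fill(4,5,Y) [60 cells changed]:
YYYYYYY
YYYYYYY
YYYYYYY
YYYYYYY
YYRWYYY
YYYYYYY
YRYYYYY
YYYYYYY
YYYYYYY

Answer: YYYYYYY
YYYYYYY
YYYYYYY
YYYYYYY
YYRWYYY
YYYYYYY
YRYYYYY
YYYYYYY
YYYYYYY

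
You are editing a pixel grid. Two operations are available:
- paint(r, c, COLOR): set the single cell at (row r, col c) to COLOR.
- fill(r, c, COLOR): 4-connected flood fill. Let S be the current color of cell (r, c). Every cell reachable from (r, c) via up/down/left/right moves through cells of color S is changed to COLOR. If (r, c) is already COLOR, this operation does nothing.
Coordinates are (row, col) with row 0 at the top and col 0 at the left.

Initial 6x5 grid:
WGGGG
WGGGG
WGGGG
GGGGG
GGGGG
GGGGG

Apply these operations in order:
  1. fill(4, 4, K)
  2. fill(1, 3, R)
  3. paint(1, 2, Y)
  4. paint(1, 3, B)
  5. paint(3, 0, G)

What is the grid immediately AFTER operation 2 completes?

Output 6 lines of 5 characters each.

Answer: WRRRR
WRRRR
WRRRR
RRRRR
RRRRR
RRRRR

Derivation:
After op 1 fill(4,4,K) [27 cells changed]:
WKKKK
WKKKK
WKKKK
KKKKK
KKKKK
KKKKK
After op 2 fill(1,3,R) [27 cells changed]:
WRRRR
WRRRR
WRRRR
RRRRR
RRRRR
RRRRR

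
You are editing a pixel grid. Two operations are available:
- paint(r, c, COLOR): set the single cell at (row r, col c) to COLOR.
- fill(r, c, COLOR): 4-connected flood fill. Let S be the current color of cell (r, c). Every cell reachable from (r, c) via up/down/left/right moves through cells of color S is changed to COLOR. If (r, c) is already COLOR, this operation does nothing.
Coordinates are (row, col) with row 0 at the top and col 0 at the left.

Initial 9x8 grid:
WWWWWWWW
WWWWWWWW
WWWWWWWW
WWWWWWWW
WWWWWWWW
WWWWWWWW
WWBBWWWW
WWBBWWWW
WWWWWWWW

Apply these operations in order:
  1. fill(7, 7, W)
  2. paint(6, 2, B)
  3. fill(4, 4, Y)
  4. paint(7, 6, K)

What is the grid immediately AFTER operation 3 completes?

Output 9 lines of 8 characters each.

After op 1 fill(7,7,W) [0 cells changed]:
WWWWWWWW
WWWWWWWW
WWWWWWWW
WWWWWWWW
WWWWWWWW
WWWWWWWW
WWBBWWWW
WWBBWWWW
WWWWWWWW
After op 2 paint(6,2,B):
WWWWWWWW
WWWWWWWW
WWWWWWWW
WWWWWWWW
WWWWWWWW
WWWWWWWW
WWBBWWWW
WWBBWWWW
WWWWWWWW
After op 3 fill(4,4,Y) [68 cells changed]:
YYYYYYYY
YYYYYYYY
YYYYYYYY
YYYYYYYY
YYYYYYYY
YYYYYYYY
YYBBYYYY
YYBBYYYY
YYYYYYYY

Answer: YYYYYYYY
YYYYYYYY
YYYYYYYY
YYYYYYYY
YYYYYYYY
YYYYYYYY
YYBBYYYY
YYBBYYYY
YYYYYYYY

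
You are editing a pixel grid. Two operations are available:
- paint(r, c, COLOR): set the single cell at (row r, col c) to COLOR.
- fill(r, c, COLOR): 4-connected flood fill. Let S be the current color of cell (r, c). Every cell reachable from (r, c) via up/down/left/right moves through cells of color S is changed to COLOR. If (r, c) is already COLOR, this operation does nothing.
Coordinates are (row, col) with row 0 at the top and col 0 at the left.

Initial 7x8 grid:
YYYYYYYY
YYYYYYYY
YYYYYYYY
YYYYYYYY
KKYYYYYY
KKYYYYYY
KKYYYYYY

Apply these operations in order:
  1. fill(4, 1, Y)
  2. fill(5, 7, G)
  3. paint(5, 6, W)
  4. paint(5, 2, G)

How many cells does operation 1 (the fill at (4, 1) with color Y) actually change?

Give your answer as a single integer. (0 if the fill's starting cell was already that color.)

Answer: 6

Derivation:
After op 1 fill(4,1,Y) [6 cells changed]:
YYYYYYYY
YYYYYYYY
YYYYYYYY
YYYYYYYY
YYYYYYYY
YYYYYYYY
YYYYYYYY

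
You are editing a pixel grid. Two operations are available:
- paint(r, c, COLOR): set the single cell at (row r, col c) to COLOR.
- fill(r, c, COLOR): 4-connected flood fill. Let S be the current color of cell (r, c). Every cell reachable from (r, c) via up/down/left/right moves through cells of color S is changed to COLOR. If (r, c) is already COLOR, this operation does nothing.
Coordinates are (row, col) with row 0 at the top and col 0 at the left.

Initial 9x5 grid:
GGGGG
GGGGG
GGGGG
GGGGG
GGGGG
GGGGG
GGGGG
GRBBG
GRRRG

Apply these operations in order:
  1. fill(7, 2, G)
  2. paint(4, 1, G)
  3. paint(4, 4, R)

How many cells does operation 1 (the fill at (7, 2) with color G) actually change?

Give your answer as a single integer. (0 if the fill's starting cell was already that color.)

Answer: 2

Derivation:
After op 1 fill(7,2,G) [2 cells changed]:
GGGGG
GGGGG
GGGGG
GGGGG
GGGGG
GGGGG
GGGGG
GRGGG
GRRRG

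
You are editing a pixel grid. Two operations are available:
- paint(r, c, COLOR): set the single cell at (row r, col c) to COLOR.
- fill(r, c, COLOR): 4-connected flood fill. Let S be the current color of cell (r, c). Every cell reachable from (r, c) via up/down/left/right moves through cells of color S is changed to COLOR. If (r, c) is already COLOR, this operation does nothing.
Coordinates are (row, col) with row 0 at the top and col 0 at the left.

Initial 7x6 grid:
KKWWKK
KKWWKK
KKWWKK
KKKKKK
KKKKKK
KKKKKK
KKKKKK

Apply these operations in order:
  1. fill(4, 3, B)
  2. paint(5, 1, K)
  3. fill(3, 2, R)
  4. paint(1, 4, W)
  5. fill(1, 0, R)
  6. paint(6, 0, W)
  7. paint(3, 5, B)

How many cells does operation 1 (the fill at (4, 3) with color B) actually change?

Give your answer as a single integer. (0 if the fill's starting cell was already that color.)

Answer: 36

Derivation:
After op 1 fill(4,3,B) [36 cells changed]:
BBWWBB
BBWWBB
BBWWBB
BBBBBB
BBBBBB
BBBBBB
BBBBBB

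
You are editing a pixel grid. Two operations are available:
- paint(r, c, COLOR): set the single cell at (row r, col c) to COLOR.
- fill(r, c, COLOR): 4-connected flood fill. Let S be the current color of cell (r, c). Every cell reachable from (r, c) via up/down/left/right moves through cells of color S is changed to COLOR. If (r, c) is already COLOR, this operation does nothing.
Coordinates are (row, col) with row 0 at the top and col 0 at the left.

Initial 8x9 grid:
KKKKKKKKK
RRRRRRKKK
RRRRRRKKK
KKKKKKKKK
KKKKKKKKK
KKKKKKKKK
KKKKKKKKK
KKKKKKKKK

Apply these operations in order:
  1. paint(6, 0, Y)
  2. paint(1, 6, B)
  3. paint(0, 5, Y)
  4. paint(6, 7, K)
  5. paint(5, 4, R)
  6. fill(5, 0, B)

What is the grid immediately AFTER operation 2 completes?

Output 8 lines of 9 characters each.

After op 1 paint(6,0,Y):
KKKKKKKKK
RRRRRRKKK
RRRRRRKKK
KKKKKKKKK
KKKKKKKKK
KKKKKKKKK
YKKKKKKKK
KKKKKKKKK
After op 2 paint(1,6,B):
KKKKKKKKK
RRRRRRBKK
RRRRRRKKK
KKKKKKKKK
KKKKKKKKK
KKKKKKKKK
YKKKKKKKK
KKKKKKKKK

Answer: KKKKKKKKK
RRRRRRBKK
RRRRRRKKK
KKKKKKKKK
KKKKKKKKK
KKKKKKKKK
YKKKKKKKK
KKKKKKKKK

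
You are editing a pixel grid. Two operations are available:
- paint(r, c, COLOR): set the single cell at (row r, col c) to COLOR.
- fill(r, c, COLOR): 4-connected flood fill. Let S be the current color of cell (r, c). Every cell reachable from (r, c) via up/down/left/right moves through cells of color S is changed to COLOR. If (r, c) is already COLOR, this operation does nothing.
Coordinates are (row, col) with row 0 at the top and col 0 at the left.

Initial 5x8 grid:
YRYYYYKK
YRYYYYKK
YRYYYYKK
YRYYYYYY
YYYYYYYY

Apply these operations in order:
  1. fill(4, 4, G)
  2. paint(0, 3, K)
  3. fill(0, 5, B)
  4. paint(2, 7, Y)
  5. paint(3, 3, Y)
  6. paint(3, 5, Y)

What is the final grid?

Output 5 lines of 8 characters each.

After op 1 fill(4,4,G) [30 cells changed]:
GRGGGGKK
GRGGGGKK
GRGGGGKK
GRGGGGGG
GGGGGGGG
After op 2 paint(0,3,K):
GRGKGGKK
GRGGGGKK
GRGGGGKK
GRGGGGGG
GGGGGGGG
After op 3 fill(0,5,B) [29 cells changed]:
BRBKBBKK
BRBBBBKK
BRBBBBKK
BRBBBBBB
BBBBBBBB
After op 4 paint(2,7,Y):
BRBKBBKK
BRBBBBKK
BRBBBBKY
BRBBBBBB
BBBBBBBB
After op 5 paint(3,3,Y):
BRBKBBKK
BRBBBBKK
BRBBBBKY
BRBYBBBB
BBBBBBBB
After op 6 paint(3,5,Y):
BRBKBBKK
BRBBBBKK
BRBBBBKY
BRBYBYBB
BBBBBBBB

Answer: BRBKBBKK
BRBBBBKK
BRBBBBKY
BRBYBYBB
BBBBBBBB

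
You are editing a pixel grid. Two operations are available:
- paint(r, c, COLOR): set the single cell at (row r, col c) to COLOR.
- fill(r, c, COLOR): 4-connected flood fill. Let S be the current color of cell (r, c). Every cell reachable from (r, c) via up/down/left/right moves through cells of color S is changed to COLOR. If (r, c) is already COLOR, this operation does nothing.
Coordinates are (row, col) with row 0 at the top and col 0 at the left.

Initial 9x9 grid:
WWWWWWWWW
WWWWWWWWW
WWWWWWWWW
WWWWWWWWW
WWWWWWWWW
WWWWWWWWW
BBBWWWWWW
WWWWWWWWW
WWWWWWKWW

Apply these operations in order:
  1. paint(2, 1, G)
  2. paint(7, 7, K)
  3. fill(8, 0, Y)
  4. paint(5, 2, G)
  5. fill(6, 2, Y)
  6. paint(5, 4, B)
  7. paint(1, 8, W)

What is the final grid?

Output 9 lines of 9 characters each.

After op 1 paint(2,1,G):
WWWWWWWWW
WWWWWWWWW
WGWWWWWWW
WWWWWWWWW
WWWWWWWWW
WWWWWWWWW
BBBWWWWWW
WWWWWWWWW
WWWWWWKWW
After op 2 paint(7,7,K):
WWWWWWWWW
WWWWWWWWW
WGWWWWWWW
WWWWWWWWW
WWWWWWWWW
WWWWWWWWW
BBBWWWWWW
WWWWWWWKW
WWWWWWKWW
After op 3 fill(8,0,Y) [75 cells changed]:
YYYYYYYYY
YYYYYYYYY
YGYYYYYYY
YYYYYYYYY
YYYYYYYYY
YYYYYYYYY
BBBYYYYYY
YYYYYYYKY
YYYYYYKYY
After op 4 paint(5,2,G):
YYYYYYYYY
YYYYYYYYY
YGYYYYYYY
YYYYYYYYY
YYYYYYYYY
YYGYYYYYY
BBBYYYYYY
YYYYYYYKY
YYYYYYKYY
After op 5 fill(6,2,Y) [3 cells changed]:
YYYYYYYYY
YYYYYYYYY
YGYYYYYYY
YYYYYYYYY
YYYYYYYYY
YYGYYYYYY
YYYYYYYYY
YYYYYYYKY
YYYYYYKYY
After op 6 paint(5,4,B):
YYYYYYYYY
YYYYYYYYY
YGYYYYYYY
YYYYYYYYY
YYYYYYYYY
YYGYBYYYY
YYYYYYYYY
YYYYYYYKY
YYYYYYKYY
After op 7 paint(1,8,W):
YYYYYYYYY
YYYYYYYYW
YGYYYYYYY
YYYYYYYYY
YYYYYYYYY
YYGYBYYYY
YYYYYYYYY
YYYYYYYKY
YYYYYYKYY

Answer: YYYYYYYYY
YYYYYYYYW
YGYYYYYYY
YYYYYYYYY
YYYYYYYYY
YYGYBYYYY
YYYYYYYYY
YYYYYYYKY
YYYYYYKYY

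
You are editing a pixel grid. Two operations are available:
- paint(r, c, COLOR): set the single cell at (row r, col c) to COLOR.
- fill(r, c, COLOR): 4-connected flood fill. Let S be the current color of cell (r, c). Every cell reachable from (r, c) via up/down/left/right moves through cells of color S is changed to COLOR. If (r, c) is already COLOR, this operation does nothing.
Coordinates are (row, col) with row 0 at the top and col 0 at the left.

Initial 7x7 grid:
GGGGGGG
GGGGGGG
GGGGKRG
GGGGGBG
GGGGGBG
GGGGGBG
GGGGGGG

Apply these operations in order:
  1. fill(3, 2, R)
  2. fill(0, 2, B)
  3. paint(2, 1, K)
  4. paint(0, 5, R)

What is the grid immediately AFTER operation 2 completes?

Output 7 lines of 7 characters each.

After op 1 fill(3,2,R) [44 cells changed]:
RRRRRRR
RRRRRRR
RRRRKRR
RRRRRBR
RRRRRBR
RRRRRBR
RRRRRRR
After op 2 fill(0,2,B) [45 cells changed]:
BBBBBBB
BBBBBBB
BBBBKBB
BBBBBBB
BBBBBBB
BBBBBBB
BBBBBBB

Answer: BBBBBBB
BBBBBBB
BBBBKBB
BBBBBBB
BBBBBBB
BBBBBBB
BBBBBBB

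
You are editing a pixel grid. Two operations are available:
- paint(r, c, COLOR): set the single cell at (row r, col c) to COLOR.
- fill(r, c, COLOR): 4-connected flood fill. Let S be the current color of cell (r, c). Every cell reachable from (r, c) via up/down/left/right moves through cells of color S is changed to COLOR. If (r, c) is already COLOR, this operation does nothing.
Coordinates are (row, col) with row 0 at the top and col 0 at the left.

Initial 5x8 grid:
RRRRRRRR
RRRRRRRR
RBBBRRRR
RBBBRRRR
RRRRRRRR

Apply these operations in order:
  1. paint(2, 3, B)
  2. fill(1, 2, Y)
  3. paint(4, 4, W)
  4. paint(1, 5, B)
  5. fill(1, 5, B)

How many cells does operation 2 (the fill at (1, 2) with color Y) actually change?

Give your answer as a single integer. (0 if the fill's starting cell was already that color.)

After op 1 paint(2,3,B):
RRRRRRRR
RRRRRRRR
RBBBRRRR
RBBBRRRR
RRRRRRRR
After op 2 fill(1,2,Y) [34 cells changed]:
YYYYYYYY
YYYYYYYY
YBBBYYYY
YBBBYYYY
YYYYYYYY

Answer: 34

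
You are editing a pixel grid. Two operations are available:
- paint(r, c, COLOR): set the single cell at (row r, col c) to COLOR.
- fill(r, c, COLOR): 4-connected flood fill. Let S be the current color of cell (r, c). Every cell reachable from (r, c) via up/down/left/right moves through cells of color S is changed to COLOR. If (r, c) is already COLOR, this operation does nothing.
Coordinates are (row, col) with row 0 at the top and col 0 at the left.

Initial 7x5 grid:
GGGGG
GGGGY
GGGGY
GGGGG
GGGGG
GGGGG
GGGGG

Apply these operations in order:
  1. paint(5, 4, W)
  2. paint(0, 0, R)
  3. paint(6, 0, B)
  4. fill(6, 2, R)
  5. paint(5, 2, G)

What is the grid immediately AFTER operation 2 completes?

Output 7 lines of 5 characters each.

After op 1 paint(5,4,W):
GGGGG
GGGGY
GGGGY
GGGGG
GGGGG
GGGGW
GGGGG
After op 2 paint(0,0,R):
RGGGG
GGGGY
GGGGY
GGGGG
GGGGG
GGGGW
GGGGG

Answer: RGGGG
GGGGY
GGGGY
GGGGG
GGGGG
GGGGW
GGGGG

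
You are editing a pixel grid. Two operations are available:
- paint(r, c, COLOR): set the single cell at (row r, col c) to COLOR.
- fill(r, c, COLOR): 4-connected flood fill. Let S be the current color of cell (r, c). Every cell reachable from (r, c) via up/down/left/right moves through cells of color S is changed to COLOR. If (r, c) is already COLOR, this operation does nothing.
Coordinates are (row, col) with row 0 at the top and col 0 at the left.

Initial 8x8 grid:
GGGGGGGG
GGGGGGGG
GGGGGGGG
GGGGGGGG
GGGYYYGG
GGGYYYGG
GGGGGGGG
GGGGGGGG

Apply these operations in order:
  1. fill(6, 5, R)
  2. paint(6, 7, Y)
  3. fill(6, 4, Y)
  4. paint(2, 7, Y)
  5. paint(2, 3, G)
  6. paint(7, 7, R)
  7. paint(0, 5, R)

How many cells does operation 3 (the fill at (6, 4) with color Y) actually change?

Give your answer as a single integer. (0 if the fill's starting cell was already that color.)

Answer: 57

Derivation:
After op 1 fill(6,5,R) [58 cells changed]:
RRRRRRRR
RRRRRRRR
RRRRRRRR
RRRRRRRR
RRRYYYRR
RRRYYYRR
RRRRRRRR
RRRRRRRR
After op 2 paint(6,7,Y):
RRRRRRRR
RRRRRRRR
RRRRRRRR
RRRRRRRR
RRRYYYRR
RRRYYYRR
RRRRRRRY
RRRRRRRR
After op 3 fill(6,4,Y) [57 cells changed]:
YYYYYYYY
YYYYYYYY
YYYYYYYY
YYYYYYYY
YYYYYYYY
YYYYYYYY
YYYYYYYY
YYYYYYYY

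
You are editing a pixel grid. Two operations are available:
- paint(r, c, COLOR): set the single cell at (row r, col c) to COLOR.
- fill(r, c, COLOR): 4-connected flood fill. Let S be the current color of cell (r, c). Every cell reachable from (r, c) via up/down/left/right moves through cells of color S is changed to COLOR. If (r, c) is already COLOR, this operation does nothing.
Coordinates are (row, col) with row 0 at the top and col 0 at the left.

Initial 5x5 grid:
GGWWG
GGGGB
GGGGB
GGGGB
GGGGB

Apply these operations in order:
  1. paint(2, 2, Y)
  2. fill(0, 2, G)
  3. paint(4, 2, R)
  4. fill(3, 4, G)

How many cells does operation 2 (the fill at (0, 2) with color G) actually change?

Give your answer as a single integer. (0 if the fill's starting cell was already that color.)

Answer: 2

Derivation:
After op 1 paint(2,2,Y):
GGWWG
GGGGB
GGYGB
GGGGB
GGGGB
After op 2 fill(0,2,G) [2 cells changed]:
GGGGG
GGGGB
GGYGB
GGGGB
GGGGB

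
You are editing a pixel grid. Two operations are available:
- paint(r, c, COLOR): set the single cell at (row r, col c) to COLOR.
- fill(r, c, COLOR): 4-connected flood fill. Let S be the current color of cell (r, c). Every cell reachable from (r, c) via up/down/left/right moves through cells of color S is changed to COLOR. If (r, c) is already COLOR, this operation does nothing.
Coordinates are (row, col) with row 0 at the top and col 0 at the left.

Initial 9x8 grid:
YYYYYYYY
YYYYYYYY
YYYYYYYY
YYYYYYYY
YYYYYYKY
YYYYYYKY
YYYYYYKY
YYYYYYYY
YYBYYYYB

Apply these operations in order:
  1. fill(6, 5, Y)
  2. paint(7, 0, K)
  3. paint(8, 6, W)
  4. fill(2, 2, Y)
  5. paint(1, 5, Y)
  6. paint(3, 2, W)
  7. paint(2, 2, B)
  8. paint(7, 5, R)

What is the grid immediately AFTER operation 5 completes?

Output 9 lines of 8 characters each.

Answer: YYYYYYYY
YYYYYYYY
YYYYYYYY
YYYYYYYY
YYYYYYKY
YYYYYYKY
YYYYYYKY
KYYYYYYY
YYBYYYWB

Derivation:
After op 1 fill(6,5,Y) [0 cells changed]:
YYYYYYYY
YYYYYYYY
YYYYYYYY
YYYYYYYY
YYYYYYKY
YYYYYYKY
YYYYYYKY
YYYYYYYY
YYBYYYYB
After op 2 paint(7,0,K):
YYYYYYYY
YYYYYYYY
YYYYYYYY
YYYYYYYY
YYYYYYKY
YYYYYYKY
YYYYYYKY
KYYYYYYY
YYBYYYYB
After op 3 paint(8,6,W):
YYYYYYYY
YYYYYYYY
YYYYYYYY
YYYYYYYY
YYYYYYKY
YYYYYYKY
YYYYYYKY
KYYYYYYY
YYBYYYWB
After op 4 fill(2,2,Y) [0 cells changed]:
YYYYYYYY
YYYYYYYY
YYYYYYYY
YYYYYYYY
YYYYYYKY
YYYYYYKY
YYYYYYKY
KYYYYYYY
YYBYYYWB
After op 5 paint(1,5,Y):
YYYYYYYY
YYYYYYYY
YYYYYYYY
YYYYYYYY
YYYYYYKY
YYYYYYKY
YYYYYYKY
KYYYYYYY
YYBYYYWB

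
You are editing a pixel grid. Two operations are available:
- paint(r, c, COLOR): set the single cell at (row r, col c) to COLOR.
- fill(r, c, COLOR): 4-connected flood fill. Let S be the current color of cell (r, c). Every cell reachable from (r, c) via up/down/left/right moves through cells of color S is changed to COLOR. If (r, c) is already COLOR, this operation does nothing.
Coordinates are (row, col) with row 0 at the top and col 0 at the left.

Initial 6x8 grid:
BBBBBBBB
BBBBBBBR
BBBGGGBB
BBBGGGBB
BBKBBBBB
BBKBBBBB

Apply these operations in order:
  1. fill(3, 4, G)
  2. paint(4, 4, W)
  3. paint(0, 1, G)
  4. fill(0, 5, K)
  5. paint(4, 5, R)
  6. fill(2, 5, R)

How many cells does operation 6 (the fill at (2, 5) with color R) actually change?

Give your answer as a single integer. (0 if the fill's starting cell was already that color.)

After op 1 fill(3,4,G) [0 cells changed]:
BBBBBBBB
BBBBBBBR
BBBGGGBB
BBBGGGBB
BBKBBBBB
BBKBBBBB
After op 2 paint(4,4,W):
BBBBBBBB
BBBBBBBR
BBBGGGBB
BBBGGGBB
BBKBWBBB
BBKBBBBB
After op 3 paint(0,1,G):
BGBBBBBB
BBBBBBBR
BBBGGGBB
BBBGGGBB
BBKBWBBB
BBKBBBBB
After op 4 fill(0,5,K) [37 cells changed]:
KGKKKKKK
KKKKKKKR
KKKGGGKK
KKKGGGKK
KKKKWKKK
KKKKKKKK
After op 5 paint(4,5,R):
KGKKKKKK
KKKKKKKR
KKKGGGKK
KKKGGGKK
KKKKWRKK
KKKKKKKK
After op 6 fill(2,5,R) [6 cells changed]:
KGKKKKKK
KKKKKKKR
KKKRRRKK
KKKRRRKK
KKKKWRKK
KKKKKKKK

Answer: 6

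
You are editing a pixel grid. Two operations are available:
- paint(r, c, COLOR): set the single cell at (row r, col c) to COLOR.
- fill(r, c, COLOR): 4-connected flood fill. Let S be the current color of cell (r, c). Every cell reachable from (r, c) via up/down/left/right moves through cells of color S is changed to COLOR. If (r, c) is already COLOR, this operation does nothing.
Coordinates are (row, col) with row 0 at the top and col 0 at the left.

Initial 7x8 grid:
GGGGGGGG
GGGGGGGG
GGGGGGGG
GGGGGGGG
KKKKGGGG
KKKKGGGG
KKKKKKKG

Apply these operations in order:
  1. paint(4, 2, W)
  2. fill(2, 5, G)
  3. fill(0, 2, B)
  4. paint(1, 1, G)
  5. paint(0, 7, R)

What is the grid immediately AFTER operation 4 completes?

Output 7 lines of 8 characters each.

After op 1 paint(4,2,W):
GGGGGGGG
GGGGGGGG
GGGGGGGG
GGGGGGGG
KKWKGGGG
KKKKGGGG
KKKKKKKG
After op 2 fill(2,5,G) [0 cells changed]:
GGGGGGGG
GGGGGGGG
GGGGGGGG
GGGGGGGG
KKWKGGGG
KKKKGGGG
KKKKKKKG
After op 3 fill(0,2,B) [41 cells changed]:
BBBBBBBB
BBBBBBBB
BBBBBBBB
BBBBBBBB
KKWKBBBB
KKKKBBBB
KKKKKKKB
After op 4 paint(1,1,G):
BBBBBBBB
BGBBBBBB
BBBBBBBB
BBBBBBBB
KKWKBBBB
KKKKBBBB
KKKKKKKB

Answer: BBBBBBBB
BGBBBBBB
BBBBBBBB
BBBBBBBB
KKWKBBBB
KKKKBBBB
KKKKKKKB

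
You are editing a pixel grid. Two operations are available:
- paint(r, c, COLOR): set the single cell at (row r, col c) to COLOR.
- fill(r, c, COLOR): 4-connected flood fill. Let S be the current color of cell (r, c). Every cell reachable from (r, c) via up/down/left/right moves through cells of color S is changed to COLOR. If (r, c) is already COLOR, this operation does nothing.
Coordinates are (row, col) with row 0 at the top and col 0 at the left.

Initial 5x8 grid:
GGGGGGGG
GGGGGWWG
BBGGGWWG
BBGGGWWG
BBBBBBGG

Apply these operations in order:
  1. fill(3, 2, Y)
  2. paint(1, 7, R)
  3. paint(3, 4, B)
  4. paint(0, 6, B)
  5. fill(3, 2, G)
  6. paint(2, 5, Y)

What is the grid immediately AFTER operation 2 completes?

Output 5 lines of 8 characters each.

Answer: YYYYYYYY
YYYYYWWR
BBYYYWWY
BBYYYWWY
BBBBBBYY

Derivation:
After op 1 fill(3,2,Y) [24 cells changed]:
YYYYYYYY
YYYYYWWY
BBYYYWWY
BBYYYWWY
BBBBBBYY
After op 2 paint(1,7,R):
YYYYYYYY
YYYYYWWR
BBYYYWWY
BBYYYWWY
BBBBBBYY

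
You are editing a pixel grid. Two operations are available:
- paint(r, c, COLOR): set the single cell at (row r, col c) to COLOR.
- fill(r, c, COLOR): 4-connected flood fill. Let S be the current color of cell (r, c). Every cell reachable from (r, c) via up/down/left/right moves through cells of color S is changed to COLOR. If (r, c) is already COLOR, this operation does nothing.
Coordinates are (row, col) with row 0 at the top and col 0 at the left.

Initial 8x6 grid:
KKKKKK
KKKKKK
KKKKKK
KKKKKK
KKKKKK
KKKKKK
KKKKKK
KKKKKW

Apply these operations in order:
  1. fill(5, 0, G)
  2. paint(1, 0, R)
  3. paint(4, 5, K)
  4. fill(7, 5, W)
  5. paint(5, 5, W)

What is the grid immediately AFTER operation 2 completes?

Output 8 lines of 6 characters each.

After op 1 fill(5,0,G) [47 cells changed]:
GGGGGG
GGGGGG
GGGGGG
GGGGGG
GGGGGG
GGGGGG
GGGGGG
GGGGGW
After op 2 paint(1,0,R):
GGGGGG
RGGGGG
GGGGGG
GGGGGG
GGGGGG
GGGGGG
GGGGGG
GGGGGW

Answer: GGGGGG
RGGGGG
GGGGGG
GGGGGG
GGGGGG
GGGGGG
GGGGGG
GGGGGW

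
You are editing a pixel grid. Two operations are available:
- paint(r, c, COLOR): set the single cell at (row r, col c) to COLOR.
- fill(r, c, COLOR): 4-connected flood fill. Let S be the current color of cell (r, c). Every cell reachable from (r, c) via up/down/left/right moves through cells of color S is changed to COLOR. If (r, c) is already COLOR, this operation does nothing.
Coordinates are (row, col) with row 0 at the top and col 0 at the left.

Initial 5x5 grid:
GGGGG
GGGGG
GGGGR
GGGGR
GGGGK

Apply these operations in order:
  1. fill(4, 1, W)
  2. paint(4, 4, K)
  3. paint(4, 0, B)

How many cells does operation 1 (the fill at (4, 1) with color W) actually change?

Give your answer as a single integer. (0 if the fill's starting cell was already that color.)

After op 1 fill(4,1,W) [22 cells changed]:
WWWWW
WWWWW
WWWWR
WWWWR
WWWWK

Answer: 22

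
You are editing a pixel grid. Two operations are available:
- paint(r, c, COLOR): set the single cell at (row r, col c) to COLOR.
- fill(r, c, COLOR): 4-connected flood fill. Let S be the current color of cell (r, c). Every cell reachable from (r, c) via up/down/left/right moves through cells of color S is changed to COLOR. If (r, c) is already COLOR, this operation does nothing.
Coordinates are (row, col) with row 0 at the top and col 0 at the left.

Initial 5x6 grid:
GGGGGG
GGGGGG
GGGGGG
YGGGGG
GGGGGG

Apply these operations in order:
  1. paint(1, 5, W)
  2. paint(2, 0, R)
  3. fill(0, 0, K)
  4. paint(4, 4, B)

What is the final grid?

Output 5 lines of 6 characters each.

After op 1 paint(1,5,W):
GGGGGG
GGGGGW
GGGGGG
YGGGGG
GGGGGG
After op 2 paint(2,0,R):
GGGGGG
GGGGGW
RGGGGG
YGGGGG
GGGGGG
After op 3 fill(0,0,K) [27 cells changed]:
KKKKKK
KKKKKW
RKKKKK
YKKKKK
KKKKKK
After op 4 paint(4,4,B):
KKKKKK
KKKKKW
RKKKKK
YKKKKK
KKKKBK

Answer: KKKKKK
KKKKKW
RKKKKK
YKKKKK
KKKKBK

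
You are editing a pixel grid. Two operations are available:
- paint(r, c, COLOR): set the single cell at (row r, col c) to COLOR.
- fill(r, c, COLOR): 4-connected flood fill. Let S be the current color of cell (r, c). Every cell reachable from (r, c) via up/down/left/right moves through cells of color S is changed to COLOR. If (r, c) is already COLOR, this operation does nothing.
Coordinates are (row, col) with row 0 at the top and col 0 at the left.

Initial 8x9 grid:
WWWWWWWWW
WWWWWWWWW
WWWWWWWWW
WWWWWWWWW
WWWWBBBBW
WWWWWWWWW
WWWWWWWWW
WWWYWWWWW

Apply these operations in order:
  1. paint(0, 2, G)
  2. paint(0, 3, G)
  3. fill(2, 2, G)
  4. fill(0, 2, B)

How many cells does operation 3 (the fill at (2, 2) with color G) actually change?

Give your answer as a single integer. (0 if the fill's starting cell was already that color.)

After op 1 paint(0,2,G):
WWGWWWWWW
WWWWWWWWW
WWWWWWWWW
WWWWWWWWW
WWWWBBBBW
WWWWWWWWW
WWWWWWWWW
WWWYWWWWW
After op 2 paint(0,3,G):
WWGGWWWWW
WWWWWWWWW
WWWWWWWWW
WWWWWWWWW
WWWWBBBBW
WWWWWWWWW
WWWWWWWWW
WWWYWWWWW
After op 3 fill(2,2,G) [65 cells changed]:
GGGGGGGGG
GGGGGGGGG
GGGGGGGGG
GGGGGGGGG
GGGGBBBBG
GGGGGGGGG
GGGGGGGGG
GGGYGGGGG

Answer: 65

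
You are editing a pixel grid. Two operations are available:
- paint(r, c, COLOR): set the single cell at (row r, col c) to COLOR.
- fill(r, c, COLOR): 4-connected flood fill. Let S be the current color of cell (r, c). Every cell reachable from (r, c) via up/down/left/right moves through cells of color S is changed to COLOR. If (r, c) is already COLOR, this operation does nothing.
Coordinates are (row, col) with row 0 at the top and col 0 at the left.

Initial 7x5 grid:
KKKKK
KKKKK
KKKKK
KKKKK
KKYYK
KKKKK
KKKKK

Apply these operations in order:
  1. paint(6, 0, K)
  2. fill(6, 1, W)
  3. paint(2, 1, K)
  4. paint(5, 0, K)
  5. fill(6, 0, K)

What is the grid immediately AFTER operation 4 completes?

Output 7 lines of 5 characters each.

After op 1 paint(6,0,K):
KKKKK
KKKKK
KKKKK
KKKKK
KKYYK
KKKKK
KKKKK
After op 2 fill(6,1,W) [33 cells changed]:
WWWWW
WWWWW
WWWWW
WWWWW
WWYYW
WWWWW
WWWWW
After op 3 paint(2,1,K):
WWWWW
WWWWW
WKWWW
WWWWW
WWYYW
WWWWW
WWWWW
After op 4 paint(5,0,K):
WWWWW
WWWWW
WKWWW
WWWWW
WWYYW
KWWWW
WWWWW

Answer: WWWWW
WWWWW
WKWWW
WWWWW
WWYYW
KWWWW
WWWWW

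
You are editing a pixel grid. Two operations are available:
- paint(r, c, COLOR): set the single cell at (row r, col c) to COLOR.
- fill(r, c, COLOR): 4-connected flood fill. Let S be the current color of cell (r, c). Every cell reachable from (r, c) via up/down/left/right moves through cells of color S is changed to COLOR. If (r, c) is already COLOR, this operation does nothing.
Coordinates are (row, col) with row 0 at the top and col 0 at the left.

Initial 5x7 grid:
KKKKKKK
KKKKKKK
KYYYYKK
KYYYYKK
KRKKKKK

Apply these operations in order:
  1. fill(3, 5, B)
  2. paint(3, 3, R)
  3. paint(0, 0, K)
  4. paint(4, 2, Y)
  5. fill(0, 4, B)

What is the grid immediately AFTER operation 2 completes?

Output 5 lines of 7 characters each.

Answer: BBBBBBB
BBBBBBB
BYYYYBB
BYYRYBB
BRBBBBB

Derivation:
After op 1 fill(3,5,B) [26 cells changed]:
BBBBBBB
BBBBBBB
BYYYYBB
BYYYYBB
BRBBBBB
After op 2 paint(3,3,R):
BBBBBBB
BBBBBBB
BYYYYBB
BYYRYBB
BRBBBBB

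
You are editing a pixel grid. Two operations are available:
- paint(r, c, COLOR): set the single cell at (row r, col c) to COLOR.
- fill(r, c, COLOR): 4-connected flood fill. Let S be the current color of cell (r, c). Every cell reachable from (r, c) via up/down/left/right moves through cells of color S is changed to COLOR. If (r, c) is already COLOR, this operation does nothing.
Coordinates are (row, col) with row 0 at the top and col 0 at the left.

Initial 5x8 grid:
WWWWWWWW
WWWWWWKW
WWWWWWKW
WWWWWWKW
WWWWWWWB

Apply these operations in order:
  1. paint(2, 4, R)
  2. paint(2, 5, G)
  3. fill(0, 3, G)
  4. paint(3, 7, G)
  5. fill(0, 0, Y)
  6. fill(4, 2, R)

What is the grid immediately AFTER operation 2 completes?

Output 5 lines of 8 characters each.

Answer: WWWWWWWW
WWWWWWKW
WWWWRGKW
WWWWWWKW
WWWWWWWB

Derivation:
After op 1 paint(2,4,R):
WWWWWWWW
WWWWWWKW
WWWWRWKW
WWWWWWKW
WWWWWWWB
After op 2 paint(2,5,G):
WWWWWWWW
WWWWWWKW
WWWWRGKW
WWWWWWKW
WWWWWWWB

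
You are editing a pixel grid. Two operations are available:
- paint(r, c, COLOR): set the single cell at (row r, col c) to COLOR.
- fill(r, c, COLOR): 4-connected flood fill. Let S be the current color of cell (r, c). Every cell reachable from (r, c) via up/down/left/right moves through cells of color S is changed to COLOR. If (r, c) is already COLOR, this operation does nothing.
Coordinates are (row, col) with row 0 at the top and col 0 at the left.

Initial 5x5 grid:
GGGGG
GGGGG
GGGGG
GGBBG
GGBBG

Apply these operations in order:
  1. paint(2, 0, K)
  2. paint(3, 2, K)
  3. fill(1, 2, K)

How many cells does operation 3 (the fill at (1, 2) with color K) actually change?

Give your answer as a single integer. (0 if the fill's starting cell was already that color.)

After op 1 paint(2,0,K):
GGGGG
GGGGG
KGGGG
GGBBG
GGBBG
After op 2 paint(3,2,K):
GGGGG
GGGGG
KGGGG
GGKBG
GGBBG
After op 3 fill(1,2,K) [20 cells changed]:
KKKKK
KKKKK
KKKKK
KKKBK
KKBBK

Answer: 20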